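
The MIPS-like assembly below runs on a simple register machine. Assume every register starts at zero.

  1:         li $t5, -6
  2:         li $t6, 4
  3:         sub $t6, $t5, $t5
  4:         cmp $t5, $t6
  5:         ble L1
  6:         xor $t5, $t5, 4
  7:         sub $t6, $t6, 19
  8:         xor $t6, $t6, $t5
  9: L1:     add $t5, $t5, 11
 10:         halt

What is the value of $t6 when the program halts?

0

after li $t5, -6: $t5=-6
after li $t6, 4: $t6=4
after sub $t6, $t5, $t5: $t6=(-6)-(-6)=0
cmp $t5, $t6  (cmp -6,0)
ble L1: taken
after add $t5, $t5, 11: $t5=(-6)+11=5
halt.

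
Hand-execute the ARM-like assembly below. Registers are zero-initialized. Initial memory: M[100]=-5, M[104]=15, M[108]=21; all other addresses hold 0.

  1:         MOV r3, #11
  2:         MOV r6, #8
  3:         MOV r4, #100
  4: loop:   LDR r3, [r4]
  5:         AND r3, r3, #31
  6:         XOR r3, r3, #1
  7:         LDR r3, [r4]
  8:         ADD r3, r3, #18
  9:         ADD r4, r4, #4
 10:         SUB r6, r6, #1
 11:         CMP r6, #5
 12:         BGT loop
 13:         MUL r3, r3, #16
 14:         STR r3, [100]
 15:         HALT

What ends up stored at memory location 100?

MOV r3, #11 → r3=11
MOV r6, #8 → r6=8
MOV r4, #100 → r4=100
LDR r3, [r4] → r3=M[100]=-5
AND r3, r3, #31 → r3=(-5)&31=27
XOR r3, r3, #1 → r3=27^1=26
LDR r3, [r4] → r3=M[100]=-5
ADD r3, r3, #18 → r3=(-5)+18=13
ADD r4, r4, #4 → r4=100+4=104
SUB r6, r6, #1 → r6=8-1=7
CMP r6, #5  (cmp 7,5)
BGT loop: taken
LDR r3, [r4] → r3=M[104]=15
AND r3, r3, #31 → r3=15&31=15
XOR r3, r3, #1 → r3=15^1=14
LDR r3, [r4] → r3=M[104]=15
ADD r3, r3, #18 → r3=15+18=33
ADD r4, r4, #4 → r4=104+4=108
SUB r6, r6, #1 → r6=7-1=6
CMP r6, #5  (cmp 6,5)
BGT loop: taken
LDR r3, [r4] → r3=M[108]=21
AND r3, r3, #31 → r3=21&31=21
XOR r3, r3, #1 → r3=21^1=20
LDR r3, [r4] → r3=M[108]=21
ADD r3, r3, #18 → r3=21+18=39
ADD r4, r4, #4 → r4=108+4=112
SUB r6, r6, #1 → r6=6-1=5
CMP r6, #5  (cmp 5,5)
BGT loop: not taken
MUL r3, r3, #16 → r3=39*16=624
STR r3, [100] → M[100]=624
halt.

624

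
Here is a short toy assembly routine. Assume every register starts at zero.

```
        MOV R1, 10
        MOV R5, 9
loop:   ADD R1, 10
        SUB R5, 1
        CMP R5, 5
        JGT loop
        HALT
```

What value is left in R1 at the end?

R1=10
R5=9
R1=10+10=20
R5=9-1=8
CMP R5, 5  (cmp 8,5)
JGT loop: taken
R1=20+10=30
R5=8-1=7
CMP R5, 5  (cmp 7,5)
JGT loop: taken
R1=30+10=40
R5=7-1=6
CMP R5, 5  (cmp 6,5)
JGT loop: taken
R1=40+10=50
R5=6-1=5
CMP R5, 5  (cmp 5,5)
JGT loop: not taken
halt.

50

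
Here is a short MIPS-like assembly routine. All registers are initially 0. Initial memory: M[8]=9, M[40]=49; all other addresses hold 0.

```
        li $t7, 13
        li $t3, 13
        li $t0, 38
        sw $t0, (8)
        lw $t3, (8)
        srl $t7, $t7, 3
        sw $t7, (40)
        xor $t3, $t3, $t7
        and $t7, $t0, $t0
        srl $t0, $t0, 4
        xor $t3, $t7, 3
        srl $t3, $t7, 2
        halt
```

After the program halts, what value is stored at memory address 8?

38

after li $t7, 13: $t7=13
after li $t3, 13: $t3=13
after li $t0, 38: $t0=38
sw $t0, (8) → M[8]=38
after lw $t3, (8): $t3=M[8]=38
after srl $t7, $t7, 3: $t7=13>>3=1
sw $t7, (40) → M[40]=1
after xor $t3, $t3, $t7: $t3=38^1=39
after and $t7, $t0, $t0: $t7=38&38=38
after srl $t0, $t0, 4: $t0=38>>4=2
after xor $t3, $t7, 3: $t3=38^3=37
after srl $t3, $t7, 2: $t3=38>>2=9
halt.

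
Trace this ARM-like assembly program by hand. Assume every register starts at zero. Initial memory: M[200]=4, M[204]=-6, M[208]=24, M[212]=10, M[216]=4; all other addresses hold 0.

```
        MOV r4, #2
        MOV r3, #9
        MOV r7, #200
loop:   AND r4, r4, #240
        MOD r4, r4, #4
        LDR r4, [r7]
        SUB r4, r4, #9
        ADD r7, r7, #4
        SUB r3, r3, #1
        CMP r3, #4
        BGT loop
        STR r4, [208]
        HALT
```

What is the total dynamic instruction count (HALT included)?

45

after MOV r4, #2: r4=2
after MOV r3, #9: r3=9
after MOV r7, #200: r7=200
after AND r4, r4, #240: r4=2&240=0
after MOD r4, r4, #4: r4=0%4=0
after LDR r4, [r7]: r4=M[200]=4
after SUB r4, r4, #9: r4=4-9=-5
after ADD r7, r7, #4: r7=200+4=204
after SUB r3, r3, #1: r3=9-1=8
CMP r3, #4  (cmp 8,4)
BGT loop: taken
after AND r4, r4, #240: r4=(-5)&240=240
after MOD r4, r4, #4: r4=240%4=0
after LDR r4, [r7]: r4=M[204]=-6
after SUB r4, r4, #9: r4=(-6)-9=-15
after ADD r7, r7, #4: r7=204+4=208
after SUB r3, r3, #1: r3=8-1=7
CMP r3, #4  (cmp 7,4)
BGT loop: taken
after AND r4, r4, #240: r4=(-15)&240=240
after MOD r4, r4, #4: r4=240%4=0
after LDR r4, [r7]: r4=M[208]=24
after SUB r4, r4, #9: r4=24-9=15
after ADD r7, r7, #4: r7=208+4=212
after SUB r3, r3, #1: r3=7-1=6
CMP r3, #4  (cmp 6,4)
BGT loop: taken
after AND r4, r4, #240: r4=15&240=0
after MOD r4, r4, #4: r4=0%4=0
after LDR r4, [r7]: r4=M[212]=10
after SUB r4, r4, #9: r4=10-9=1
after ADD r7, r7, #4: r7=212+4=216
after SUB r3, r3, #1: r3=6-1=5
CMP r3, #4  (cmp 5,4)
BGT loop: taken
after AND r4, r4, #240: r4=1&240=0
after MOD r4, r4, #4: r4=0%4=0
after LDR r4, [r7]: r4=M[216]=4
after SUB r4, r4, #9: r4=4-9=-5
after ADD r7, r7, #4: r7=216+4=220
after SUB r3, r3, #1: r3=5-1=4
CMP r3, #4  (cmp 4,4)
BGT loop: not taken
STR r4, [208] → M[208]=-5
halt.
Total executed instructions: 45.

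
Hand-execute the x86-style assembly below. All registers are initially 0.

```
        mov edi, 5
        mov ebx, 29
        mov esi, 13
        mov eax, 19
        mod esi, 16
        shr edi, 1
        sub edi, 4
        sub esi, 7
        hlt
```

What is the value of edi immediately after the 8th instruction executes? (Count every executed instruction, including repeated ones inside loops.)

after mov edi, 5: edi=5
after mov ebx, 29: ebx=29
after mov esi, 13: esi=13
after mov eax, 19: eax=19
after mod esi, 16: esi=13%16=13
after shr edi, 1: edi=5>>1=2
after sub edi, 4: edi=2-4=-2
after sub esi, 7: esi=13-7=6
After step 8: edi = -2.

-2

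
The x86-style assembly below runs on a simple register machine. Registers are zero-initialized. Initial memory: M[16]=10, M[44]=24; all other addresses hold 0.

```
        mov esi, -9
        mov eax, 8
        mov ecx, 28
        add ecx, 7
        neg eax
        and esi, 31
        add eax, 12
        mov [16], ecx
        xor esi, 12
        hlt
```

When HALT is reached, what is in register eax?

4

mov esi, -9 → esi=-9
mov eax, 8 → eax=8
mov ecx, 28 → ecx=28
add ecx, 7 → ecx=28+7=35
neg eax → eax=-(8)=-8
and esi, 31 → esi=(-9)&31=23
add eax, 12 → eax=(-8)+12=4
mov [16], ecx → M[16]=35
xor esi, 12 → esi=23^12=27
halt.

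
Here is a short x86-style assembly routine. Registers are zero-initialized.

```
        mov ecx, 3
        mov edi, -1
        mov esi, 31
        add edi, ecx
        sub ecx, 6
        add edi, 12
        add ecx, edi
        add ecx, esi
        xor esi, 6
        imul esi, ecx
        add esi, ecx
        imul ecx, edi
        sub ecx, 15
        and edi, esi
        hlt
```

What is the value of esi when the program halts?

ecx=3
edi=-1
esi=31
edi=(-1)+3=2
ecx=3-6=-3
edi=2+12=14
ecx=(-3)+14=11
ecx=11+31=42
esi=31^6=25
esi=25*42=1050
esi=1050+42=1092
ecx=42*14=588
ecx=588-15=573
edi=14&1092=4
halt.

1092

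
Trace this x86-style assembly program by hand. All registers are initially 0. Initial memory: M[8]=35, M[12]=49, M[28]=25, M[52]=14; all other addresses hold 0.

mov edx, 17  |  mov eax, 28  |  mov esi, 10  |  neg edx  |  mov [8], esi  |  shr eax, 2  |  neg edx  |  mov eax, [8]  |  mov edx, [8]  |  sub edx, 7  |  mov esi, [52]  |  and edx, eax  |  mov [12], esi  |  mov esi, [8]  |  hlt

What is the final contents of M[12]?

14

after mov edx, 17: edx=17
after mov eax, 28: eax=28
after mov esi, 10: esi=10
after neg edx: edx=-(17)=-17
mov [8], esi → M[8]=10
after shr eax, 2: eax=28>>2=7
after neg edx: edx=-(-17)=17
after mov eax, [8]: eax=M[8]=10
after mov edx, [8]: edx=M[8]=10
after sub edx, 7: edx=10-7=3
after mov esi, [52]: esi=M[52]=14
after and edx, eax: edx=3&10=2
mov [12], esi → M[12]=14
after mov esi, [8]: esi=M[8]=10
halt.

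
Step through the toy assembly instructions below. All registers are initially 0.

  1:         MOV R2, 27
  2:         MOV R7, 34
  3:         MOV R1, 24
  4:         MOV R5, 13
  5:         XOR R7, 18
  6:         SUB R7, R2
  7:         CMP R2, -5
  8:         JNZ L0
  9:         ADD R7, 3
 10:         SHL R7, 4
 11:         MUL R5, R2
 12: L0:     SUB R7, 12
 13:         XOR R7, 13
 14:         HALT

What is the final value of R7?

after MOV R2, 27: R2=27
after MOV R7, 34: R7=34
after MOV R1, 24: R1=24
after MOV R5, 13: R5=13
after XOR R7, 18: R7=34^18=48
after SUB R7, R2: R7=48-27=21
CMP R2, -5  (cmp 27,-5)
JNZ L0: taken
after SUB R7, 12: R7=21-12=9
after XOR R7, 13: R7=9^13=4
halt.

4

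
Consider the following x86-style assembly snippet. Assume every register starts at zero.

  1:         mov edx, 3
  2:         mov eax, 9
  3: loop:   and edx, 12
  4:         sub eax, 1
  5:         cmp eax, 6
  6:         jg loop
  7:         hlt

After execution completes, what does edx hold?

0

edx=3
eax=9
edx=3&12=0
eax=9-1=8
cmp eax, 6  (cmp 8,6)
jg loop: taken
edx=0&12=0
eax=8-1=7
cmp eax, 6  (cmp 7,6)
jg loop: taken
edx=0&12=0
eax=7-1=6
cmp eax, 6  (cmp 6,6)
jg loop: not taken
halt.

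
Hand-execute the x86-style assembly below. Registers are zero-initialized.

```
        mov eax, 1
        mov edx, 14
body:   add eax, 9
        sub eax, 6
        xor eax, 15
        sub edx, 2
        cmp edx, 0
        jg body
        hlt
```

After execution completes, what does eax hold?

11

after mov eax, 1: eax=1
after mov edx, 14: edx=14
after add eax, 9: eax=1+9=10
after sub eax, 6: eax=10-6=4
after xor eax, 15: eax=4^15=11
after sub edx, 2: edx=14-2=12
cmp edx, 0  (cmp 12,0)
jg body: taken
after add eax, 9: eax=11+9=20
after sub eax, 6: eax=20-6=14
after xor eax, 15: eax=14^15=1
after sub edx, 2: edx=12-2=10
cmp edx, 0  (cmp 10,0)
jg body: taken
after add eax, 9: eax=1+9=10
after sub eax, 6: eax=10-6=4
after xor eax, 15: eax=4^15=11
after sub edx, 2: edx=10-2=8
cmp edx, 0  (cmp 8,0)
jg body: taken
after add eax, 9: eax=11+9=20
after sub eax, 6: eax=20-6=14
after xor eax, 15: eax=14^15=1
after sub edx, 2: edx=8-2=6
cmp edx, 0  (cmp 6,0)
jg body: taken
after add eax, 9: eax=1+9=10
after sub eax, 6: eax=10-6=4
after xor eax, 15: eax=4^15=11
after sub edx, 2: edx=6-2=4
cmp edx, 0  (cmp 4,0)
jg body: taken
after add eax, 9: eax=11+9=20
after sub eax, 6: eax=20-6=14
after xor eax, 15: eax=14^15=1
after sub edx, 2: edx=4-2=2
cmp edx, 0  (cmp 2,0)
jg body: taken
after add eax, 9: eax=1+9=10
after sub eax, 6: eax=10-6=4
after xor eax, 15: eax=4^15=11
after sub edx, 2: edx=2-2=0
cmp edx, 0  (cmp 0,0)
jg body: not taken
halt.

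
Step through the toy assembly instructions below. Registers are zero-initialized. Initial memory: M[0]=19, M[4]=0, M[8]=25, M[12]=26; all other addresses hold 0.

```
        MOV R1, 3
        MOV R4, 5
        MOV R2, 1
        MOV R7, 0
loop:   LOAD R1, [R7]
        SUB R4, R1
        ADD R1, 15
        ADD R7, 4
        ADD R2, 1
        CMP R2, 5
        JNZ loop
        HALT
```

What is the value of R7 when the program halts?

R1=3
R4=5
R2=1
R7=0
R1=M[0]=19
R4=5-19=-14
R1=19+15=34
R7=0+4=4
R2=1+1=2
CMP R2, 5  (cmp 2,5)
JNZ loop: taken
R1=M[4]=0
R4=(-14)-0=-14
R1=0+15=15
R7=4+4=8
R2=2+1=3
CMP R2, 5  (cmp 3,5)
JNZ loop: taken
R1=M[8]=25
R4=(-14)-25=-39
R1=25+15=40
R7=8+4=12
R2=3+1=4
CMP R2, 5  (cmp 4,5)
JNZ loop: taken
R1=M[12]=26
R4=(-39)-26=-65
R1=26+15=41
R7=12+4=16
R2=4+1=5
CMP R2, 5  (cmp 5,5)
JNZ loop: not taken
halt.

16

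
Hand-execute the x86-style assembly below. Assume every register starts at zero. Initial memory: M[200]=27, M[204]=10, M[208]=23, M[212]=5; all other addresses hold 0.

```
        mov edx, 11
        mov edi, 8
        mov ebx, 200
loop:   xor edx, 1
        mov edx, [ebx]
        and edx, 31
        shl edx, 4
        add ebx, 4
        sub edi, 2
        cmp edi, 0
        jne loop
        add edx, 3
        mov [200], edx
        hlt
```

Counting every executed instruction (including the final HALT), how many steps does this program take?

38

after mov edx, 11: edx=11
after mov edi, 8: edi=8
after mov ebx, 200: ebx=200
after xor edx, 1: edx=11^1=10
after mov edx, [ebx]: edx=M[200]=27
after and edx, 31: edx=27&31=27
after shl edx, 4: edx=27<<4=432
after add ebx, 4: ebx=200+4=204
after sub edi, 2: edi=8-2=6
cmp edi, 0  (cmp 6,0)
jne loop: taken
after xor edx, 1: edx=432^1=433
after mov edx, [ebx]: edx=M[204]=10
after and edx, 31: edx=10&31=10
after shl edx, 4: edx=10<<4=160
after add ebx, 4: ebx=204+4=208
after sub edi, 2: edi=6-2=4
cmp edi, 0  (cmp 4,0)
jne loop: taken
after xor edx, 1: edx=160^1=161
after mov edx, [ebx]: edx=M[208]=23
after and edx, 31: edx=23&31=23
after shl edx, 4: edx=23<<4=368
after add ebx, 4: ebx=208+4=212
after sub edi, 2: edi=4-2=2
cmp edi, 0  (cmp 2,0)
jne loop: taken
after xor edx, 1: edx=368^1=369
after mov edx, [ebx]: edx=M[212]=5
after and edx, 31: edx=5&31=5
after shl edx, 4: edx=5<<4=80
after add ebx, 4: ebx=212+4=216
after sub edi, 2: edi=2-2=0
cmp edi, 0  (cmp 0,0)
jne loop: not taken
after add edx, 3: edx=80+3=83
mov [200], edx → M[200]=83
halt.
Total executed instructions: 38.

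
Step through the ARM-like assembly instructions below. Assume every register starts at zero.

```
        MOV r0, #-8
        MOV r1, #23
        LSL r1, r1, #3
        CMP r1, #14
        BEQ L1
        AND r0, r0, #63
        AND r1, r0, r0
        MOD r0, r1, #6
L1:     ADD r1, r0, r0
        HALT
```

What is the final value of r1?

4

after MOV r0, #-8: r0=-8
after MOV r1, #23: r1=23
after LSL r1, r1, #3: r1=23<<3=184
CMP r1, #14  (cmp 184,14)
BEQ L1: not taken
after AND r0, r0, #63: r0=(-8)&63=56
after AND r1, r0, r0: r1=56&56=56
after MOD r0, r1, #6: r0=56%6=2
after ADD r1, r0, r0: r1=2+2=4
halt.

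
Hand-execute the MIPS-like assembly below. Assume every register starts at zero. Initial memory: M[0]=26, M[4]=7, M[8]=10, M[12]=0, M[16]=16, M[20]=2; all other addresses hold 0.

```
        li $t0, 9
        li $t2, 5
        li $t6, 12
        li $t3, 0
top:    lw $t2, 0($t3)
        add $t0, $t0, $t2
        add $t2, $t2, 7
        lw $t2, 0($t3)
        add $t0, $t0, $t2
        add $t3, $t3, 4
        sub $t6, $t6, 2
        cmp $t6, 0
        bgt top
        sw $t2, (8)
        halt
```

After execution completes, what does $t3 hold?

24

after li $t0, 9: $t0=9
after li $t2, 5: $t2=5
after li $t6, 12: $t6=12
after li $t3, 0: $t3=0
after lw $t2, 0($t3): $t2=M[0]=26
after add $t0, $t0, $t2: $t0=9+26=35
after add $t2, $t2, 7: $t2=26+7=33
after lw $t2, 0($t3): $t2=M[0]=26
after add $t0, $t0, $t2: $t0=35+26=61
after add $t3, $t3, 4: $t3=0+4=4
after sub $t6, $t6, 2: $t6=12-2=10
cmp $t6, 0  (cmp 10,0)
bgt top: taken
after lw $t2, 0($t3): $t2=M[4]=7
after add $t0, $t0, $t2: $t0=61+7=68
after add $t2, $t2, 7: $t2=7+7=14
after lw $t2, 0($t3): $t2=M[4]=7
after add $t0, $t0, $t2: $t0=68+7=75
after add $t3, $t3, 4: $t3=4+4=8
after sub $t6, $t6, 2: $t6=10-2=8
cmp $t6, 0  (cmp 8,0)
bgt top: taken
after lw $t2, 0($t3): $t2=M[8]=10
after add $t0, $t0, $t2: $t0=75+10=85
after add $t2, $t2, 7: $t2=10+7=17
after lw $t2, 0($t3): $t2=M[8]=10
after add $t0, $t0, $t2: $t0=85+10=95
after add $t3, $t3, 4: $t3=8+4=12
after sub $t6, $t6, 2: $t6=8-2=6
cmp $t6, 0  (cmp 6,0)
bgt top: taken
after lw $t2, 0($t3): $t2=M[12]=0
after add $t0, $t0, $t2: $t0=95+0=95
after add $t2, $t2, 7: $t2=0+7=7
after lw $t2, 0($t3): $t2=M[12]=0
after add $t0, $t0, $t2: $t0=95+0=95
after add $t3, $t3, 4: $t3=12+4=16
after sub $t6, $t6, 2: $t6=6-2=4
cmp $t6, 0  (cmp 4,0)
bgt top: taken
after lw $t2, 0($t3): $t2=M[16]=16
after add $t0, $t0, $t2: $t0=95+16=111
after add $t2, $t2, 7: $t2=16+7=23
after lw $t2, 0($t3): $t2=M[16]=16
after add $t0, $t0, $t2: $t0=111+16=127
after add $t3, $t3, 4: $t3=16+4=20
after sub $t6, $t6, 2: $t6=4-2=2
cmp $t6, 0  (cmp 2,0)
bgt top: taken
after lw $t2, 0($t3): $t2=M[20]=2
after add $t0, $t0, $t2: $t0=127+2=129
after add $t2, $t2, 7: $t2=2+7=9
after lw $t2, 0($t3): $t2=M[20]=2
after add $t0, $t0, $t2: $t0=129+2=131
after add $t3, $t3, 4: $t3=20+4=24
after sub $t6, $t6, 2: $t6=2-2=0
cmp $t6, 0  (cmp 0,0)
bgt top: not taken
sw $t2, (8) → M[8]=2
halt.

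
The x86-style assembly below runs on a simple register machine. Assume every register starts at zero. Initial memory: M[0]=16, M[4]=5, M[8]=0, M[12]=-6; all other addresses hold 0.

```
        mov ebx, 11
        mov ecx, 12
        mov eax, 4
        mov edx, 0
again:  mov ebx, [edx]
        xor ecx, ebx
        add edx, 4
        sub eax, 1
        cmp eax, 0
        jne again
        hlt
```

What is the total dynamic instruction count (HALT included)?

29

after mov ebx, 11: ebx=11
after mov ecx, 12: ecx=12
after mov eax, 4: eax=4
after mov edx, 0: edx=0
after mov ebx, [edx]: ebx=M[0]=16
after xor ecx, ebx: ecx=12^16=28
after add edx, 4: edx=0+4=4
after sub eax, 1: eax=4-1=3
cmp eax, 0  (cmp 3,0)
jne again: taken
after mov ebx, [edx]: ebx=M[4]=5
after xor ecx, ebx: ecx=28^5=25
after add edx, 4: edx=4+4=8
after sub eax, 1: eax=3-1=2
cmp eax, 0  (cmp 2,0)
jne again: taken
after mov ebx, [edx]: ebx=M[8]=0
after xor ecx, ebx: ecx=25^0=25
after add edx, 4: edx=8+4=12
after sub eax, 1: eax=2-1=1
cmp eax, 0  (cmp 1,0)
jne again: taken
after mov ebx, [edx]: ebx=M[12]=-6
after xor ecx, ebx: ecx=25^(-6)=-29
after add edx, 4: edx=12+4=16
after sub eax, 1: eax=1-1=0
cmp eax, 0  (cmp 0,0)
jne again: not taken
halt.
Total executed instructions: 29.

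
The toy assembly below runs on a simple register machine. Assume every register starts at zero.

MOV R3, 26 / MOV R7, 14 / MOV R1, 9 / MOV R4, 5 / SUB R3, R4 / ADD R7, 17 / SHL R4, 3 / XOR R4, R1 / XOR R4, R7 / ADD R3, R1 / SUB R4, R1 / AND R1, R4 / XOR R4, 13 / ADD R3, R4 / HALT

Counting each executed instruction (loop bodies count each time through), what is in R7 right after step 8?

31

R3=26
R7=14
R1=9
R4=5
R3=26-5=21
R7=14+17=31
R4=5<<3=40
R4=40^9=33
After step 8: R7 = 31.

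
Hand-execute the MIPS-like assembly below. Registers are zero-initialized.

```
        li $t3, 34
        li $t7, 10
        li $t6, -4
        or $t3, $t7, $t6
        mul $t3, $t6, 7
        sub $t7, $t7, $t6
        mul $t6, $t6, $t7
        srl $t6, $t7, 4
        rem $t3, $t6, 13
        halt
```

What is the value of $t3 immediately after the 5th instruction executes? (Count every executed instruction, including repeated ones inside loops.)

$t3=34
$t7=10
$t6=-4
$t3=10|(-4)=-2
$t3=(-4)*7=-28
After step 5: $t3 = -28.

-28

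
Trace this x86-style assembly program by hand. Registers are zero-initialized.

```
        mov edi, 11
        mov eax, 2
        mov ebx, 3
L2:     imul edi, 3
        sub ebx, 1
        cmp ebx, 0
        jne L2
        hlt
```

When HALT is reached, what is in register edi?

297

edi=11
eax=2
ebx=3
edi=11*3=33
ebx=3-1=2
cmp ebx, 0  (cmp 2,0)
jne L2: taken
edi=33*3=99
ebx=2-1=1
cmp ebx, 0  (cmp 1,0)
jne L2: taken
edi=99*3=297
ebx=1-1=0
cmp ebx, 0  (cmp 0,0)
jne L2: not taken
halt.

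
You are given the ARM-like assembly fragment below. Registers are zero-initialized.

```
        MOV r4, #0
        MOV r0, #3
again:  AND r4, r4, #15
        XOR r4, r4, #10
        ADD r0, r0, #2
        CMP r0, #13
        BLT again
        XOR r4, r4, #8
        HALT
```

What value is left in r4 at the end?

r4=0
r0=3
r4=0&15=0
r4=0^10=10
r0=3+2=5
CMP r0, #13  (cmp 5,13)
BLT again: taken
r4=10&15=10
r4=10^10=0
r0=5+2=7
CMP r0, #13  (cmp 7,13)
BLT again: taken
r4=0&15=0
r4=0^10=10
r0=7+2=9
CMP r0, #13  (cmp 9,13)
BLT again: taken
r4=10&15=10
r4=10^10=0
r0=9+2=11
CMP r0, #13  (cmp 11,13)
BLT again: taken
r4=0&15=0
r4=0^10=10
r0=11+2=13
CMP r0, #13  (cmp 13,13)
BLT again: not taken
r4=10^8=2
halt.

2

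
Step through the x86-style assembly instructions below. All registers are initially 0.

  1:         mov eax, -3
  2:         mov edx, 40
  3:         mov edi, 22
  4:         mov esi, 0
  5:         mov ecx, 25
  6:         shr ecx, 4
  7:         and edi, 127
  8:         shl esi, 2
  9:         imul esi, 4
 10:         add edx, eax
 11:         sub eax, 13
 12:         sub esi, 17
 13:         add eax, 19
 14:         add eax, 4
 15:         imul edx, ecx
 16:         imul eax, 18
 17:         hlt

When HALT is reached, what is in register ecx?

eax=-3
edx=40
edi=22
esi=0
ecx=25
ecx=25>>4=1
edi=22&127=22
esi=0<<2=0
esi=0*4=0
edx=40+(-3)=37
eax=(-3)-13=-16
esi=0-17=-17
eax=(-16)+19=3
eax=3+4=7
edx=37*1=37
eax=7*18=126
halt.

1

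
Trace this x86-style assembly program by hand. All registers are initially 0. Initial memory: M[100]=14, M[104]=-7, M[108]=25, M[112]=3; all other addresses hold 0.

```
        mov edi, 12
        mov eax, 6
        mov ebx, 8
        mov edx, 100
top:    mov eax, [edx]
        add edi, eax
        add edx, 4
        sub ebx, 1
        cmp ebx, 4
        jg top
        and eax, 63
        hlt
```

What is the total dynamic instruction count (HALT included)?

30

after mov edi, 12: edi=12
after mov eax, 6: eax=6
after mov ebx, 8: ebx=8
after mov edx, 100: edx=100
after mov eax, [edx]: eax=M[100]=14
after add edi, eax: edi=12+14=26
after add edx, 4: edx=100+4=104
after sub ebx, 1: ebx=8-1=7
cmp ebx, 4  (cmp 7,4)
jg top: taken
after mov eax, [edx]: eax=M[104]=-7
after add edi, eax: edi=26+(-7)=19
after add edx, 4: edx=104+4=108
after sub ebx, 1: ebx=7-1=6
cmp ebx, 4  (cmp 6,4)
jg top: taken
after mov eax, [edx]: eax=M[108]=25
after add edi, eax: edi=19+25=44
after add edx, 4: edx=108+4=112
after sub ebx, 1: ebx=6-1=5
cmp ebx, 4  (cmp 5,4)
jg top: taken
after mov eax, [edx]: eax=M[112]=3
after add edi, eax: edi=44+3=47
after add edx, 4: edx=112+4=116
after sub ebx, 1: ebx=5-1=4
cmp ebx, 4  (cmp 4,4)
jg top: not taken
after and eax, 63: eax=3&63=3
halt.
Total executed instructions: 30.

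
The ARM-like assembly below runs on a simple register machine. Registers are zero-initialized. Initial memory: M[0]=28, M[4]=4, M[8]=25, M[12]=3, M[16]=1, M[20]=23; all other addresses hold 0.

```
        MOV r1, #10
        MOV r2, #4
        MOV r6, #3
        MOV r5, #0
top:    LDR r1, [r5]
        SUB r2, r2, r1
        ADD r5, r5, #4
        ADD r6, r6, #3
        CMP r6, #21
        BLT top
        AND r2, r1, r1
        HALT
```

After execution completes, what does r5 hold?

24

MOV r1, #10 → r1=10
MOV r2, #4 → r2=4
MOV r6, #3 → r6=3
MOV r5, #0 → r5=0
LDR r1, [r5] → r1=M[0]=28
SUB r2, r2, r1 → r2=4-28=-24
ADD r5, r5, #4 → r5=0+4=4
ADD r6, r6, #3 → r6=3+3=6
CMP r6, #21  (cmp 6,21)
BLT top: taken
LDR r1, [r5] → r1=M[4]=4
SUB r2, r2, r1 → r2=(-24)-4=-28
ADD r5, r5, #4 → r5=4+4=8
ADD r6, r6, #3 → r6=6+3=9
CMP r6, #21  (cmp 9,21)
BLT top: taken
LDR r1, [r5] → r1=M[8]=25
SUB r2, r2, r1 → r2=(-28)-25=-53
ADD r5, r5, #4 → r5=8+4=12
ADD r6, r6, #3 → r6=9+3=12
CMP r6, #21  (cmp 12,21)
BLT top: taken
LDR r1, [r5] → r1=M[12]=3
SUB r2, r2, r1 → r2=(-53)-3=-56
ADD r5, r5, #4 → r5=12+4=16
ADD r6, r6, #3 → r6=12+3=15
CMP r6, #21  (cmp 15,21)
BLT top: taken
LDR r1, [r5] → r1=M[16]=1
SUB r2, r2, r1 → r2=(-56)-1=-57
ADD r5, r5, #4 → r5=16+4=20
ADD r6, r6, #3 → r6=15+3=18
CMP r6, #21  (cmp 18,21)
BLT top: taken
LDR r1, [r5] → r1=M[20]=23
SUB r2, r2, r1 → r2=(-57)-23=-80
ADD r5, r5, #4 → r5=20+4=24
ADD r6, r6, #3 → r6=18+3=21
CMP r6, #21  (cmp 21,21)
BLT top: not taken
AND r2, r1, r1 → r2=23&23=23
halt.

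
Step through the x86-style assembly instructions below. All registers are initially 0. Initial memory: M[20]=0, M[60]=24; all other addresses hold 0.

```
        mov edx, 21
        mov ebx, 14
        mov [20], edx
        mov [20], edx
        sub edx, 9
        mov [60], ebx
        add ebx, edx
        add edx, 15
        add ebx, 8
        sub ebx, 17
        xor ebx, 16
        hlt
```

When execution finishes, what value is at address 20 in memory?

after mov edx, 21: edx=21
after mov ebx, 14: ebx=14
mov [20], edx → M[20]=21
mov [20], edx → M[20]=21
after sub edx, 9: edx=21-9=12
mov [60], ebx → M[60]=14
after add ebx, edx: ebx=14+12=26
after add edx, 15: edx=12+15=27
after add ebx, 8: ebx=26+8=34
after sub ebx, 17: ebx=34-17=17
after xor ebx, 16: ebx=17^16=1
halt.

21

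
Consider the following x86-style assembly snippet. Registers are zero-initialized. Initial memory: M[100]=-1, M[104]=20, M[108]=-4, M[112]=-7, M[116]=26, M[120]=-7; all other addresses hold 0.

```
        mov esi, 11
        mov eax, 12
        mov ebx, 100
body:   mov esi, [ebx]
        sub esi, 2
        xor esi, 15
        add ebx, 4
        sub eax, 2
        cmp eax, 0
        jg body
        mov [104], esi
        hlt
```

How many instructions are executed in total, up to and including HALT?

47

mov esi, 11 → esi=11
mov eax, 12 → eax=12
mov ebx, 100 → ebx=100
mov esi, [ebx] → esi=M[100]=-1
sub esi, 2 → esi=(-1)-2=-3
xor esi, 15 → esi=(-3)^15=-14
add ebx, 4 → ebx=100+4=104
sub eax, 2 → eax=12-2=10
cmp eax, 0  (cmp 10,0)
jg body: taken
mov esi, [ebx] → esi=M[104]=20
sub esi, 2 → esi=20-2=18
xor esi, 15 → esi=18^15=29
add ebx, 4 → ebx=104+4=108
sub eax, 2 → eax=10-2=8
cmp eax, 0  (cmp 8,0)
jg body: taken
mov esi, [ebx] → esi=M[108]=-4
sub esi, 2 → esi=(-4)-2=-6
xor esi, 15 → esi=(-6)^15=-11
add ebx, 4 → ebx=108+4=112
sub eax, 2 → eax=8-2=6
cmp eax, 0  (cmp 6,0)
jg body: taken
mov esi, [ebx] → esi=M[112]=-7
sub esi, 2 → esi=(-7)-2=-9
xor esi, 15 → esi=(-9)^15=-8
add ebx, 4 → ebx=112+4=116
sub eax, 2 → eax=6-2=4
cmp eax, 0  (cmp 4,0)
jg body: taken
mov esi, [ebx] → esi=M[116]=26
sub esi, 2 → esi=26-2=24
xor esi, 15 → esi=24^15=23
add ebx, 4 → ebx=116+4=120
sub eax, 2 → eax=4-2=2
cmp eax, 0  (cmp 2,0)
jg body: taken
mov esi, [ebx] → esi=M[120]=-7
sub esi, 2 → esi=(-7)-2=-9
xor esi, 15 → esi=(-9)^15=-8
add ebx, 4 → ebx=120+4=124
sub eax, 2 → eax=2-2=0
cmp eax, 0  (cmp 0,0)
jg body: not taken
mov [104], esi → M[104]=-8
halt.
Total executed instructions: 47.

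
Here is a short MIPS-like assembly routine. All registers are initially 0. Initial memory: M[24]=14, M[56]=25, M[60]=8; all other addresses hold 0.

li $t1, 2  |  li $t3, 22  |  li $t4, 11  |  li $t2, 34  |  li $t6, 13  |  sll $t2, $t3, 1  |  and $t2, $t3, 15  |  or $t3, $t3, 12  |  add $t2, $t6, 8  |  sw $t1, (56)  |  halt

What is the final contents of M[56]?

$t1=2
$t3=22
$t4=11
$t2=34
$t6=13
$t2=22<<1=44
$t2=22&15=6
$t3=22|12=30
$t2=13+8=21
sw $t1, (56) → M[56]=2
halt.

2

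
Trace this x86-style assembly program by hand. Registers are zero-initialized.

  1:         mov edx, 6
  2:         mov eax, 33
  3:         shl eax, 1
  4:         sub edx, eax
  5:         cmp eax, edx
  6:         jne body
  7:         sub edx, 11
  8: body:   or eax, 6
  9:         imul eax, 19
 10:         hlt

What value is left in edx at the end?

-60

after mov edx, 6: edx=6
after mov eax, 33: eax=33
after shl eax, 1: eax=33<<1=66
after sub edx, eax: edx=6-66=-60
cmp eax, edx  (cmp 66,-60)
jne body: taken
after or eax, 6: eax=66|6=70
after imul eax, 19: eax=70*19=1330
halt.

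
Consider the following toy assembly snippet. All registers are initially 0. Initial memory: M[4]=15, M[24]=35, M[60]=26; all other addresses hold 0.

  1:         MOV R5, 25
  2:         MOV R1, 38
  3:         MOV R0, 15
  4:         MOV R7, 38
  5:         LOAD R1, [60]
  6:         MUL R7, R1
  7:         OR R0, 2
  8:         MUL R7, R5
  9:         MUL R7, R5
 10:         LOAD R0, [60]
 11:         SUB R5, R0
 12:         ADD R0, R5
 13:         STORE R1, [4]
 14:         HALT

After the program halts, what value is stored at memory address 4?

26

MOV R5, 25 → R5=25
MOV R1, 38 → R1=38
MOV R0, 15 → R0=15
MOV R7, 38 → R7=38
LOAD R1, [60] → R1=M[60]=26
MUL R7, R1 → R7=38*26=988
OR R0, 2 → R0=15|2=15
MUL R7, R5 → R7=988*25=24700
MUL R7, R5 → R7=24700*25=617500
LOAD R0, [60] → R0=M[60]=26
SUB R5, R0 → R5=25-26=-1
ADD R0, R5 → R0=26+(-1)=25
STORE R1, [4] → M[4]=26
halt.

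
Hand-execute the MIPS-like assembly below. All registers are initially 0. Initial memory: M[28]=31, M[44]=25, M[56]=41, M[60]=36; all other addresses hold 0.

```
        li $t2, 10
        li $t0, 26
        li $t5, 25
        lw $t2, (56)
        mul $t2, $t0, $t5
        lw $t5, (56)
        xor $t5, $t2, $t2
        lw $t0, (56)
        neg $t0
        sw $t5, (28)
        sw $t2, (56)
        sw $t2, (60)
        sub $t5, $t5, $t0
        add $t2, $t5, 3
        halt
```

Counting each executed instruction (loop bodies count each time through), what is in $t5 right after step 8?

0

after li $t2, 10: $t2=10
after li $t0, 26: $t0=26
after li $t5, 25: $t5=25
after lw $t2, (56): $t2=M[56]=41
after mul $t2, $t0, $t5: $t2=26*25=650
after lw $t5, (56): $t5=M[56]=41
after xor $t5, $t2, $t2: $t5=650^650=0
after lw $t0, (56): $t0=M[56]=41
After step 8: $t5 = 0.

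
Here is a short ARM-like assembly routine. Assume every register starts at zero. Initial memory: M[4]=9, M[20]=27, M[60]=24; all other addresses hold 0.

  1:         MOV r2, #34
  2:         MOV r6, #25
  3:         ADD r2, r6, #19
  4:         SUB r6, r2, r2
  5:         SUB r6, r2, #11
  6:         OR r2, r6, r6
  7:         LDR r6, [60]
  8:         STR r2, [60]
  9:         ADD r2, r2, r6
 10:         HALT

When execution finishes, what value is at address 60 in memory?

after MOV r2, #34: r2=34
after MOV r6, #25: r6=25
after ADD r2, r6, #19: r2=25+19=44
after SUB r6, r2, r2: r6=44-44=0
after SUB r6, r2, #11: r6=44-11=33
after OR r2, r6, r6: r2=33|33=33
after LDR r6, [60]: r6=M[60]=24
STR r2, [60] → M[60]=33
after ADD r2, r2, r6: r2=33+24=57
halt.

33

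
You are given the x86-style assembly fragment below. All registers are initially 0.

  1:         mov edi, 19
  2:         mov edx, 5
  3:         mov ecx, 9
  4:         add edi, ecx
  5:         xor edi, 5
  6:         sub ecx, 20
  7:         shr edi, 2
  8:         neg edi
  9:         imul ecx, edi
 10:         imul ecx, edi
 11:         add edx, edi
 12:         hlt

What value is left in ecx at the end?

edi=19
edx=5
ecx=9
edi=19+9=28
edi=28^5=25
ecx=9-20=-11
edi=25>>2=6
edi=-(6)=-6
ecx=(-11)*(-6)=66
ecx=66*(-6)=-396
edx=5+(-6)=-1
halt.

-396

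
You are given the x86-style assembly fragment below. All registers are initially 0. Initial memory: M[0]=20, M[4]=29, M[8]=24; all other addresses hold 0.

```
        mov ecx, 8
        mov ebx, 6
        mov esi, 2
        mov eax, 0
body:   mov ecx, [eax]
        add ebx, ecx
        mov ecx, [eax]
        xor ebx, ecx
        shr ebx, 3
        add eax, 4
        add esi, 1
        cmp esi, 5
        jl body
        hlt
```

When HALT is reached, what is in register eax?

12

mov ecx, 8 → ecx=8
mov ebx, 6 → ebx=6
mov esi, 2 → esi=2
mov eax, 0 → eax=0
mov ecx, [eax] → ecx=M[0]=20
add ebx, ecx → ebx=6+20=26
mov ecx, [eax] → ecx=M[0]=20
xor ebx, ecx → ebx=26^20=14
shr ebx, 3 → ebx=14>>3=1
add eax, 4 → eax=0+4=4
add esi, 1 → esi=2+1=3
cmp esi, 5  (cmp 3,5)
jl body: taken
mov ecx, [eax] → ecx=M[4]=29
add ebx, ecx → ebx=1+29=30
mov ecx, [eax] → ecx=M[4]=29
xor ebx, ecx → ebx=30^29=3
shr ebx, 3 → ebx=3>>3=0
add eax, 4 → eax=4+4=8
add esi, 1 → esi=3+1=4
cmp esi, 5  (cmp 4,5)
jl body: taken
mov ecx, [eax] → ecx=M[8]=24
add ebx, ecx → ebx=0+24=24
mov ecx, [eax] → ecx=M[8]=24
xor ebx, ecx → ebx=24^24=0
shr ebx, 3 → ebx=0>>3=0
add eax, 4 → eax=8+4=12
add esi, 1 → esi=4+1=5
cmp esi, 5  (cmp 5,5)
jl body: not taken
halt.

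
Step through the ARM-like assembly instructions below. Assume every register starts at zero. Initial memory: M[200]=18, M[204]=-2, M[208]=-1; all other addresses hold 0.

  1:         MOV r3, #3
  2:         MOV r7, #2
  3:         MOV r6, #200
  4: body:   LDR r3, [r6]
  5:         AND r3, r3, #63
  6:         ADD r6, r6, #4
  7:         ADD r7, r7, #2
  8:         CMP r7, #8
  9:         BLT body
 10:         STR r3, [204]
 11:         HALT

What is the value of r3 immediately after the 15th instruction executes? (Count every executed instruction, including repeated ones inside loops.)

62

after MOV r3, #3: r3=3
after MOV r7, #2: r7=2
after MOV r6, #200: r6=200
after LDR r3, [r6]: r3=M[200]=18
after AND r3, r3, #63: r3=18&63=18
after ADD r6, r6, #4: r6=200+4=204
after ADD r7, r7, #2: r7=2+2=4
CMP r7, #8  (cmp 4,8)
BLT body: taken
after LDR r3, [r6]: r3=M[204]=-2
after AND r3, r3, #63: r3=(-2)&63=62
after ADD r6, r6, #4: r6=204+4=208
after ADD r7, r7, #2: r7=4+2=6
CMP r7, #8  (cmp 6,8)
BLT body: taken
After step 15: r3 = 62.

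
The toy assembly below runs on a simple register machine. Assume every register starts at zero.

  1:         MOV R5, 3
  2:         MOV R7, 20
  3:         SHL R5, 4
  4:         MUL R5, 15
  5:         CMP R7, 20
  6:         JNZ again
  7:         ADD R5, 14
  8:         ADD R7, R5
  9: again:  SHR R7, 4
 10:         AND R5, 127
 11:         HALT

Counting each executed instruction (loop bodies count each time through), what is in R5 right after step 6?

after MOV R5, 3: R5=3
after MOV R7, 20: R7=20
after SHL R5, 4: R5=3<<4=48
after MUL R5, 15: R5=48*15=720
CMP R7, 20  (cmp 20,20)
JNZ again: not taken
After step 6: R5 = 720.

720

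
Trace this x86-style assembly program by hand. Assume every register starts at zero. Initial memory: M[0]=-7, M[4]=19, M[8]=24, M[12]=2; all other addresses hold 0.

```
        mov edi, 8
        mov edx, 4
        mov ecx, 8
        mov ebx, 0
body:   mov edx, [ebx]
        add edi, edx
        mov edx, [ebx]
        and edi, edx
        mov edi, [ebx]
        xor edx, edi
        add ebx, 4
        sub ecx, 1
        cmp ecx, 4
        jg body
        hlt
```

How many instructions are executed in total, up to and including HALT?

edi=8
edx=4
ecx=8
ebx=0
edx=M[0]=-7
edi=8+(-7)=1
edx=M[0]=-7
edi=1&(-7)=1
edi=M[0]=-7
edx=(-7)^(-7)=0
ebx=0+4=4
ecx=8-1=7
cmp ecx, 4  (cmp 7,4)
jg body: taken
edx=M[4]=19
edi=(-7)+19=12
edx=M[4]=19
edi=12&19=0
edi=M[4]=19
edx=19^19=0
ebx=4+4=8
ecx=7-1=6
cmp ecx, 4  (cmp 6,4)
jg body: taken
edx=M[8]=24
edi=19+24=43
edx=M[8]=24
edi=43&24=8
edi=M[8]=24
edx=24^24=0
ebx=8+4=12
ecx=6-1=5
cmp ecx, 4  (cmp 5,4)
jg body: taken
edx=M[12]=2
edi=24+2=26
edx=M[12]=2
edi=26&2=2
edi=M[12]=2
edx=2^2=0
ebx=12+4=16
ecx=5-1=4
cmp ecx, 4  (cmp 4,4)
jg body: not taken
halt.
Total executed instructions: 45.

45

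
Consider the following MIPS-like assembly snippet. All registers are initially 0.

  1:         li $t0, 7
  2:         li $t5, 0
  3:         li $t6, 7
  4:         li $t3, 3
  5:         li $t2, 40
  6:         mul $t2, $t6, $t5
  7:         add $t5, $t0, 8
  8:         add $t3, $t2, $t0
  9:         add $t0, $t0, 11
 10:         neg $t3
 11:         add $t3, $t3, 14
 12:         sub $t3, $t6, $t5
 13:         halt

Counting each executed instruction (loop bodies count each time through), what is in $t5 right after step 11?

15

after li $t0, 7: $t0=7
after li $t5, 0: $t5=0
after li $t6, 7: $t6=7
after li $t3, 3: $t3=3
after li $t2, 40: $t2=40
after mul $t2, $t6, $t5: $t2=7*0=0
after add $t5, $t0, 8: $t5=7+8=15
after add $t3, $t2, $t0: $t3=0+7=7
after add $t0, $t0, 11: $t0=7+11=18
after neg $t3: $t3=-(7)=-7
after add $t3, $t3, 14: $t3=(-7)+14=7
After step 11: $t5 = 15.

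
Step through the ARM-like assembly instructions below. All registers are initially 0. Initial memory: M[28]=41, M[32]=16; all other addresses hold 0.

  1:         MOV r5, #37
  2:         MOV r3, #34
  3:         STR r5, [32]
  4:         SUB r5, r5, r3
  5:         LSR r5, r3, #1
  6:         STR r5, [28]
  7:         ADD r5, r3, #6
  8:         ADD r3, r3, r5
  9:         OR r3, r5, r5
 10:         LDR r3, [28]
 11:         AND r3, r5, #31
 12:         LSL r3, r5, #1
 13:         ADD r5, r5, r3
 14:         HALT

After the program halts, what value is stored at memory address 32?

37

after MOV r5, #37: r5=37
after MOV r3, #34: r3=34
STR r5, [32] → M[32]=37
after SUB r5, r5, r3: r5=37-34=3
after LSR r5, r3, #1: r5=34>>1=17
STR r5, [28] → M[28]=17
after ADD r5, r3, #6: r5=34+6=40
after ADD r3, r3, r5: r3=34+40=74
after OR r3, r5, r5: r3=40|40=40
after LDR r3, [28]: r3=M[28]=17
after AND r3, r5, #31: r3=40&31=8
after LSL r3, r5, #1: r3=40<<1=80
after ADD r5, r5, r3: r5=40+80=120
halt.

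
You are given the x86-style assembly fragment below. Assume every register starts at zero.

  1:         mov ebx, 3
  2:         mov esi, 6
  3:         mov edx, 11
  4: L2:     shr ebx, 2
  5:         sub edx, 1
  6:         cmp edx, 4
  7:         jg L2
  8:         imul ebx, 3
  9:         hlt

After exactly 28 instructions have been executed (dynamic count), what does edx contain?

after mov ebx, 3: ebx=3
after mov esi, 6: esi=6
after mov edx, 11: edx=11
after shr ebx, 2: ebx=3>>2=0
after sub edx, 1: edx=11-1=10
cmp edx, 4  (cmp 10,4)
jg L2: taken
after shr ebx, 2: ebx=0>>2=0
after sub edx, 1: edx=10-1=9
cmp edx, 4  (cmp 9,4)
jg L2: taken
after shr ebx, 2: ebx=0>>2=0
after sub edx, 1: edx=9-1=8
cmp edx, 4  (cmp 8,4)
jg L2: taken
after shr ebx, 2: ebx=0>>2=0
after sub edx, 1: edx=8-1=7
cmp edx, 4  (cmp 7,4)
jg L2: taken
after shr ebx, 2: ebx=0>>2=0
after sub edx, 1: edx=7-1=6
cmp edx, 4  (cmp 6,4)
jg L2: taken
after shr ebx, 2: ebx=0>>2=0
after sub edx, 1: edx=6-1=5
cmp edx, 4  (cmp 5,4)
jg L2: taken
after shr ebx, 2: ebx=0>>2=0
After step 28: edx = 5.

5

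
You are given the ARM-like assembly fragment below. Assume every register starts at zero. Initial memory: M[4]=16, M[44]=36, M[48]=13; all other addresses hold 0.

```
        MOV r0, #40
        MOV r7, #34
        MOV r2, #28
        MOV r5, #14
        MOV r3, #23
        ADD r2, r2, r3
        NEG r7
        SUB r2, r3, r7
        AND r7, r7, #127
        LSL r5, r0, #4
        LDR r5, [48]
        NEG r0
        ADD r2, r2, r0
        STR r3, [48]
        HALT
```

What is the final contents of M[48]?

after MOV r0, #40: r0=40
after MOV r7, #34: r7=34
after MOV r2, #28: r2=28
after MOV r5, #14: r5=14
after MOV r3, #23: r3=23
after ADD r2, r2, r3: r2=28+23=51
after NEG r7: r7=-(34)=-34
after SUB r2, r3, r7: r2=23-(-34)=57
after AND r7, r7, #127: r7=(-34)&127=94
after LSL r5, r0, #4: r5=40<<4=640
after LDR r5, [48]: r5=M[48]=13
after NEG r0: r0=-(40)=-40
after ADD r2, r2, r0: r2=57+(-40)=17
STR r3, [48] → M[48]=23
halt.

23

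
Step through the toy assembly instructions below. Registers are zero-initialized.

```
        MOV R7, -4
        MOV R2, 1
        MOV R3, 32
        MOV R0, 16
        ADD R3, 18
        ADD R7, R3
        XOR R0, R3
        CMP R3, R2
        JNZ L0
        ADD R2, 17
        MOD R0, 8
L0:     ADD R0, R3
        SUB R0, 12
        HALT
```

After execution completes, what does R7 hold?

46

R7=-4
R2=1
R3=32
R0=16
R3=32+18=50
R7=(-4)+50=46
R0=16^50=34
CMP R3, R2  (cmp 50,1)
JNZ L0: taken
R0=34+50=84
R0=84-12=72
halt.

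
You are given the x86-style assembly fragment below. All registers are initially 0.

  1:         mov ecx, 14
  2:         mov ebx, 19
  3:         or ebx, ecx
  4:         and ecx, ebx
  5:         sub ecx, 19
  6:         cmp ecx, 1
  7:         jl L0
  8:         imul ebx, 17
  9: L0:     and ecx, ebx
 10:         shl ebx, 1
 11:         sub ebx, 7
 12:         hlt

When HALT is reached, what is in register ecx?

27

mov ecx, 14 → ecx=14
mov ebx, 19 → ebx=19
or ebx, ecx → ebx=19|14=31
and ecx, ebx → ecx=14&31=14
sub ecx, 19 → ecx=14-19=-5
cmp ecx, 1  (cmp -5,1)
jl L0: taken
and ecx, ebx → ecx=(-5)&31=27
shl ebx, 1 → ebx=31<<1=62
sub ebx, 7 → ebx=62-7=55
halt.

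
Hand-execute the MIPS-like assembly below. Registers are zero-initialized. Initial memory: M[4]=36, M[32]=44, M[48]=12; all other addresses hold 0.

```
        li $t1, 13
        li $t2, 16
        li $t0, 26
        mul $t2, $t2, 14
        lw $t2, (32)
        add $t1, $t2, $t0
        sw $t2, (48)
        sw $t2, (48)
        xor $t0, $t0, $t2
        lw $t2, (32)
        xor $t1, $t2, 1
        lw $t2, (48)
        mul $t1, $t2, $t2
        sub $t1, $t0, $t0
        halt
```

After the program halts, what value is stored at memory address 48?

$t1=13
$t2=16
$t0=26
$t2=16*14=224
$t2=M[32]=44
$t1=44+26=70
sw $t2, (48) → M[48]=44
sw $t2, (48) → M[48]=44
$t0=26^44=54
$t2=M[32]=44
$t1=44^1=45
$t2=M[48]=44
$t1=44*44=1936
$t1=54-54=0
halt.

44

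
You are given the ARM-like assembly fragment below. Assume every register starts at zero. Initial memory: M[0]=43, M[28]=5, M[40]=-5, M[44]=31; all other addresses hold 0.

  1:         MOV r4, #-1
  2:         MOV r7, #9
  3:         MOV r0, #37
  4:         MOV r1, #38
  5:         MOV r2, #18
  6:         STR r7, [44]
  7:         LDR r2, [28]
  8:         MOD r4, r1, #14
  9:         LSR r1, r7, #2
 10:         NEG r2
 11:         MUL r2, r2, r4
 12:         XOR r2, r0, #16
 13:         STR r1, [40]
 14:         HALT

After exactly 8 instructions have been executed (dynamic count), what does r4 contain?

r4=-1
r7=9
r0=37
r1=38
r2=18
STR r7, [44] → M[44]=9
r2=M[28]=5
r4=38%14=10
After step 8: r4 = 10.

10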